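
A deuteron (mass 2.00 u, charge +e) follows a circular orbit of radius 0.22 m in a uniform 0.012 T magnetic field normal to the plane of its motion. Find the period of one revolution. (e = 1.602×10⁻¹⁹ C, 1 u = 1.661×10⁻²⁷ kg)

T ≈ 1.1×10⁻⁵ s

The cyclotron period depends only on m, q, B: T = 2πm/(|q|B).
T = 2π(3.322×10⁻²⁷)/((1.602×10⁻¹⁹)(0.012)) ≈ 1.1×10⁻⁵ s.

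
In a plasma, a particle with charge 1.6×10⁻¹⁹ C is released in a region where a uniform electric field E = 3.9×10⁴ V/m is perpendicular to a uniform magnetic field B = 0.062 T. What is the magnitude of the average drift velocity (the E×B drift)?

The steady drift has the magnetic force balancing the electric force, so v_d = E/B.
v_d = 3.9×10⁴/0.062 = 6.3×10⁵ m/s.

v_d ≈ 6.3×10⁵ m/s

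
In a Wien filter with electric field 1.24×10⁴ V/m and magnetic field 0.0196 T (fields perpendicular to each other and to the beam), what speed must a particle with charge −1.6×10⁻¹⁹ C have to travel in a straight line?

Zero net Lorentz force requires |qE| = |q v×B|, i.e. E = vB.
v = E/B = 1.24×10⁴/0.0196 = 6.33×10⁵ m/s.
The result is independent of the particle's charge and mass.

v = 6.33×10⁵ m/s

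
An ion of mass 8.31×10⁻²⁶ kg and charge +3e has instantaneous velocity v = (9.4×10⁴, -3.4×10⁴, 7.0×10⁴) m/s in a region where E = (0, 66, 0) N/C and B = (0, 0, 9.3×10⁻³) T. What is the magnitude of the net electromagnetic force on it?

|F| ≈ 4.17×10⁻¹⁶ N

v×B = (-316, -874, 0) N/C.
E + v×B = (-316, -808, 0) N/C.
F = q(E + v×B) = (4.806×10⁻¹⁹ C)·(-316, -808, 0) = (-1.52×10⁻¹⁶, -3.88×10⁻¹⁶, 0) N.
|F| = 4.17×10⁻¹⁶ N.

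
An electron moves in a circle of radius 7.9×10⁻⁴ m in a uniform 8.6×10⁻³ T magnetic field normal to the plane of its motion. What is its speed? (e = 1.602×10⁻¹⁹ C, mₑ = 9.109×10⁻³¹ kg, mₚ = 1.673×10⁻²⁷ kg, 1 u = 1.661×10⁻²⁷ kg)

From |q|vB = mv²/r, v = |q|Br/m.
v = (1.602×10⁻¹⁹)(8.6×10⁻³)(7.9×10⁻⁴)/9.109×10⁻³¹ ≈ 1.2×10⁶ m/s.

v ≈ 1.2×10⁶ m/s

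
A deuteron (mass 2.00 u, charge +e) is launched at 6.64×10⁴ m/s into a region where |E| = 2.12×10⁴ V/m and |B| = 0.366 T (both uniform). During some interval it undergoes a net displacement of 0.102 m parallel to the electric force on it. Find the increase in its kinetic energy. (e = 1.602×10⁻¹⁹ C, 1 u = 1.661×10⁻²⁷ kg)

ΔKE ≈ 3.46×10⁻¹⁶ J

The magnetic force is always ⟂ v and does no work; only the electric force changes KE.
ΔKE = F_E · d = |q|E d = (1.602×10⁻¹⁹)(2.12×10⁴)(0.102) ≈ 3.46×10⁻¹⁶ J.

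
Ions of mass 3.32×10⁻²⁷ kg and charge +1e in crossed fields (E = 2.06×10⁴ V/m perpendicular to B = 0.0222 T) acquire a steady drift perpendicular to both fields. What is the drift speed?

v_d ≈ 9.28×10⁵ m/s

In crossed fields the guiding centre drifts at v_d = |E×B|/B² = E/B, independent of charge and mass.
v_d = 2.06×10⁴/0.0222 = 9.28×10⁵ m/s.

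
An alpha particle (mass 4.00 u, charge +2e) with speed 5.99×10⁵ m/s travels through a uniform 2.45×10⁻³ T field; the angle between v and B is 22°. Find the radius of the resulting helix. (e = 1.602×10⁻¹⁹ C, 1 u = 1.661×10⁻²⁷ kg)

r ≈ 1.90 m

v⊥ = v sinθ = 5.99×10⁵·sin22° ≈ 2.244×10⁵ m/s.
r = m v⊥/(|q|B) = (6.644×10⁻²⁷)(2.244×10⁵)/((3.204×10⁻¹⁹)(2.45×10⁻³)) ≈ 1.90 m.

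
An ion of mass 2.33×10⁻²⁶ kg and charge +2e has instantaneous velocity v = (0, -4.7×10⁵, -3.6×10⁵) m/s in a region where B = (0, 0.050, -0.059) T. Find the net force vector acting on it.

v×B = (4.57×10⁴, 0, 0) N/C.
F = q v×B = (3.204×10⁻¹⁹ C)·(4.57×10⁴, 0, 0) = (1.47×10⁻¹⁴, 0, 0) N.

F ≈ (1.47×10⁻¹⁴, 0, 0) N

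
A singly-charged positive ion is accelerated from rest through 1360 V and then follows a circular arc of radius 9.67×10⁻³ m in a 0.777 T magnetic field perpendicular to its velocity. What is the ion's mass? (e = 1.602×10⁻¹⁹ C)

m ≈ 3.32×10⁻²⁷ kg

Combine |q|V = ½mv² and r = mv/(|q|B): eliminate v to get m = qB²r²/(2V).
m = (1.602×10⁻¹⁹)(0.777)²(9.67×10⁻³)²/(2·1360) ≈ 3.32×10⁻²⁷ kg.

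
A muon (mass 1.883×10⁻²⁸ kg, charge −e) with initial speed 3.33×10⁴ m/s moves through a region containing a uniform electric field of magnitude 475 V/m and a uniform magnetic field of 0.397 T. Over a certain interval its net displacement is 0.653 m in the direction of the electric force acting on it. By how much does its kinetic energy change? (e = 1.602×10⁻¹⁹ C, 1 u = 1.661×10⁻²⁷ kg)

The magnetic force is always ⟂ v and does no work; only the electric force changes KE.
ΔKE = F_E · d = |q|E d = (1.602×10⁻¹⁹)(475)(0.653) ≈ 4.97×10⁻¹⁷ J.

ΔKE ≈ 4.97×10⁻¹⁷ J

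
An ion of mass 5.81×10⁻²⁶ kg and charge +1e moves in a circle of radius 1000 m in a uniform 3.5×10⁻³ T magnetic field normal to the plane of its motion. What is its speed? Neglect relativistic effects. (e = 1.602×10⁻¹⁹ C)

From |q|vB = mv²/r, v = |q|Br/m.
v = (1.602×10⁻¹⁹)(3.5×10⁻³)(1000)/5.81×10⁻²⁶ ≈ 9.7×10⁶ m/s.

v ≈ 9.7×10⁶ m/s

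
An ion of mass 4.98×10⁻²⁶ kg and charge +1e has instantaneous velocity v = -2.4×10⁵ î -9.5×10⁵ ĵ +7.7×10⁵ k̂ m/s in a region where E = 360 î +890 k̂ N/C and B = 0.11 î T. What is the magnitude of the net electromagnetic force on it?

v×B = (0, 8.47×10⁴, 1.04×10⁵) N/C.
E + v×B = (360, 8.47×10⁴, 1.05×10⁵) N/C.
F = q(E + v×B) = (1.602×10⁻¹⁹ C)·(360, 8.47×10⁴, 1.05×10⁵) = (5.77×10⁻¹⁷, 1.36×10⁻¹⁴, 1.69×10⁻¹⁴) N.
|F| = 2.17×10⁻¹⁴ N.

|F| ≈ 2.17×10⁻¹⁴ N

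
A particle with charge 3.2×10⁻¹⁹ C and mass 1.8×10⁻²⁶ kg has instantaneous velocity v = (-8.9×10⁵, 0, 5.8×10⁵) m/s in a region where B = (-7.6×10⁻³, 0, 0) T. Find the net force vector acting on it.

v×B = (0, -4410, 0) N/C.
F = q v×B = (3.2×10⁻¹⁹ C)·(0, -4410, 0) = (0, -1.41×10⁻¹⁵, 0) N.

F ≈ (0, -1.41×10⁻¹⁵, 0) N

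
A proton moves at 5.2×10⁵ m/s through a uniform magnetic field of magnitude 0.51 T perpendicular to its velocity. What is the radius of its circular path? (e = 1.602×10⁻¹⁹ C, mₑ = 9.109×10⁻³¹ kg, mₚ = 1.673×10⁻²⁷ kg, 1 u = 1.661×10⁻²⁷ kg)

The magnetic force provides the centripetal force: |q|vB = mv²/r.
r = mv/(|q|B) = (1.673×10⁻²⁷)(5.2×10⁵)/((1.602×10⁻¹⁹)(0.51)) ≈ 0.011 m.

r ≈ 0.011 m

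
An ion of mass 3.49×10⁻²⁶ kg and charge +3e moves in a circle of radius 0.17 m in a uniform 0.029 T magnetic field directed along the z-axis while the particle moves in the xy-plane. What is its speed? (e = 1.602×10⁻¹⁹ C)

From |q|vB = mv²/r, v = |q|Br/m.
v = (4.806×10⁻¹⁹)(0.029)(0.17)/3.49×10⁻²⁶ ≈ 6.8×10⁴ m/s.

v ≈ 6.8×10⁴ m/s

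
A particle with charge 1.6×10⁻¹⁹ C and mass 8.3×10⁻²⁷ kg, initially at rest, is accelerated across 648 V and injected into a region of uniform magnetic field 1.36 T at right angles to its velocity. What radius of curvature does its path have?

r ≈ 6.03×10⁻³ m

Acceleration: |q|V = ½mv² ⇒ v = √(2|q|V/m) = √(2·1.6×10⁻¹⁹·648/8.3×10⁻²⁷) ≈ 1.581×10⁵ m/s.
In the field: r = mv/(|q|B) = (8.3×10⁻²⁷)(1.581×10⁵)/((1.6×10⁻¹⁹)(1.36)) ≈ 6.03×10⁻³ m.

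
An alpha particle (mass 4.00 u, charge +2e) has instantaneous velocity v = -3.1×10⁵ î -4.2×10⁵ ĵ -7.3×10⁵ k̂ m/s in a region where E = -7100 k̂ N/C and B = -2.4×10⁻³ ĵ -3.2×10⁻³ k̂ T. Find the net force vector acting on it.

F ≈ (-1.31×10⁻¹⁶, -3.18×10⁻¹⁶, -2.04×10⁻¹⁵) N

v×B = (-408, -992, 744) N/C.
E + v×B = (-408, -992, -6360) N/C.
F = q(E + v×B) = (3.204×10⁻¹⁹ C)·(-408, -992, -6360) = (-1.31×10⁻¹⁶, -3.18×10⁻¹⁶, -2.04×10⁻¹⁵) N.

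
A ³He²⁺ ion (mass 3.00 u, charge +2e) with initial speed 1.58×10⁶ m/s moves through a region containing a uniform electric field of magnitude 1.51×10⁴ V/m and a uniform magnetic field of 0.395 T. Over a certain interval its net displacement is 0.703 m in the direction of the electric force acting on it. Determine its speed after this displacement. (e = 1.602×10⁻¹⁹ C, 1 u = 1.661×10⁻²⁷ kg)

v_f ≈ 1.97×10⁶ m/s

B does no work; ΔKE = |q|E d.
½mv_f² = ½mv₀² + |q|Ed = ½(4.983×10⁻²⁷)(1.58×10⁶)² + (3.204×10⁻¹⁹)(1.51×10⁴)(0.703) ≈ 6.220×10⁻¹⁵ J + 3.401×10⁻¹⁵ J ≈ 9.621×10⁻¹⁵ J.
v_f = √(2·9.621×10⁻¹⁵/4.983×10⁻²⁷) ≈ 1.97×10⁶ m/s.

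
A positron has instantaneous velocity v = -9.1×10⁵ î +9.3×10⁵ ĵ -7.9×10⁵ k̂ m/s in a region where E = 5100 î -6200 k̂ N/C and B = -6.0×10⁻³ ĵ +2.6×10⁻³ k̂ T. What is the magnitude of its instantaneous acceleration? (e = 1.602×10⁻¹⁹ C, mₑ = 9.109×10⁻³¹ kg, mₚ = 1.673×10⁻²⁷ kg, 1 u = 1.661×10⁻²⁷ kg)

v×B = (-2320, 2370, 5460) N/C.
E + v×B = (2780, 2370, -740) N/C.
F = q(E + v×B) = (1.602×10⁻¹⁹ C)·(2780, 2370, -740) = (4.45×10⁻¹⁶, 3.79×10⁻¹⁶, -1.19×10⁻¹⁶) N.
|a| = |F|/m = 5.965×10⁻¹⁶/9.109×10⁻³¹ ≈ 6.55×10¹⁴ m/s².

|a| ≈ 6.55×10¹⁴ m/s²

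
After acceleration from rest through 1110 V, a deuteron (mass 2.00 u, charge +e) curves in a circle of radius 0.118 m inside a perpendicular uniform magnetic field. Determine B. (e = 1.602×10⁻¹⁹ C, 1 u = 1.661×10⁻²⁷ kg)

v = √(2|q|V/m) = √(2·1.602×10⁻¹⁹·1110/3.322×10⁻²⁷) ≈ 3.272×10⁵ m/s.
B = mv/(|q|r) = (3.322×10⁻²⁷)(3.272×10⁵)/((1.602×10⁻¹⁹)(0.118)) ≈ 0.0575 T.

B ≈ 0.0575 T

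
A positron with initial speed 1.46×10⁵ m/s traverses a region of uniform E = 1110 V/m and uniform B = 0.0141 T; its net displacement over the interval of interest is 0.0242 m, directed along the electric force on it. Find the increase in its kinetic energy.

The magnetic force is always ⟂ v and does no work; only the electric force changes KE.
ΔKE = F_E · d = |q|E d = (1.602×10⁻¹⁹)(1110)(0.0242) ≈ 4.30×10⁻¹⁸ J.

ΔKE ≈ 4.30×10⁻¹⁸ J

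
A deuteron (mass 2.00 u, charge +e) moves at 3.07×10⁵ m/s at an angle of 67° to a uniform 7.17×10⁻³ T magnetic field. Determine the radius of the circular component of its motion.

v⊥ = v sinθ = 3.07×10⁵·sin67° ≈ 2.826×10⁵ m/s.
r = m v⊥/(|q|B) = (3.322×10⁻²⁷)(2.826×10⁵)/((1.602×10⁻¹⁹)(7.17×10⁻³)) ≈ 0.817 m.

r ≈ 0.817 m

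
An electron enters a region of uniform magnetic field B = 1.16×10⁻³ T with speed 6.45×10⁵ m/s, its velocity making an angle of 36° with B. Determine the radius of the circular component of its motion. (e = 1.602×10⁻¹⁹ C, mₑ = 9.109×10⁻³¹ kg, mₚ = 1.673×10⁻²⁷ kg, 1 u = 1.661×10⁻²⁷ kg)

r ≈ 1.86×10⁻³ m

v⊥ = v sinθ = 6.45×10⁵·sin36° ≈ 3.791×10⁵ m/s.
r = m v⊥/(|q|B) = (9.109×10⁻³¹)(3.791×10⁵)/((1.602×10⁻¹⁹)(1.16×10⁻³)) ≈ 1.86×10⁻³ m.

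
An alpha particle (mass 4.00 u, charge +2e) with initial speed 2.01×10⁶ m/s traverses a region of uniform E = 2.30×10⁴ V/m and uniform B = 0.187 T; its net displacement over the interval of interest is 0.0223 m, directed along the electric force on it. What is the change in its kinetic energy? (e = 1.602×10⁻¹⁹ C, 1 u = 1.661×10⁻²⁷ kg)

ΔKE ≈ 1.64×10⁻¹⁶ J

The magnetic force is always ⟂ v and does no work; only the electric force changes KE.
ΔKE = F_E · d = |q|E d = (3.204×10⁻¹⁹)(2.30×10⁴)(0.0223) ≈ 1.64×10⁻¹⁶ J.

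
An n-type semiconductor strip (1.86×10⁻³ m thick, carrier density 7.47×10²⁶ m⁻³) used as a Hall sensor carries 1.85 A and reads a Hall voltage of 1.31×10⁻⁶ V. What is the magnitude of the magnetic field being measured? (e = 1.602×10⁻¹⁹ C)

From V_H = IB/(n e t), B = V_H n e t / I.
B = (1.31×10⁻⁶)(7.47×10²⁶)(1.602×10⁻¹⁹)(1.86×10⁻³)/1.85 ≈ 0.158 T.

B ≈ 0.158 T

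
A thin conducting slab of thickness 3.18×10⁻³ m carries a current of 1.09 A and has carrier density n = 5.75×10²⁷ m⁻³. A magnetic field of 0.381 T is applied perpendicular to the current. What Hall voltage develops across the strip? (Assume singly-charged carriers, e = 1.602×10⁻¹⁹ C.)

V_H = IB/(n e t).
V_H = (1.09)(0.381)/((5.75×10²⁷)(1.602×10⁻¹⁹)(3.18×10⁻³)) ≈ 1.42×10⁻⁷ V.

V_H ≈ 1.42×10⁻⁷ V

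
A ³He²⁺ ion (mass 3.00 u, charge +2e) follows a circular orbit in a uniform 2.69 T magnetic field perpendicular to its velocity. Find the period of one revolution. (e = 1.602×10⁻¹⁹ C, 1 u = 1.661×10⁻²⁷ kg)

T ≈ 3.63×10⁻⁸ s

The cyclotron period depends only on m, q, B: T = 2πm/(|q|B).
T = 2π(4.983×10⁻²⁷)/((3.204×10⁻¹⁹)(2.69)) ≈ 3.63×10⁻⁸ s.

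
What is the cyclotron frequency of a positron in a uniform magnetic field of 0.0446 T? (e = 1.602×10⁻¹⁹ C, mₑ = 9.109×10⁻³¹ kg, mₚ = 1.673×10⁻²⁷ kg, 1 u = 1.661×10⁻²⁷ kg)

f = |q|B/(2πm).
f = (1.602×10⁻¹⁹)(0.0446)/(2π·9.109×10⁻³¹) ≈ 1.25×10⁹ Hz.

f ≈ 1.25×10⁹ Hz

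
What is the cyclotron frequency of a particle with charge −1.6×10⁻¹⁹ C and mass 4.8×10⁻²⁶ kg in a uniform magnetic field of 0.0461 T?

f ≈ 2.45×10⁴ Hz

f = |q|B/(2πm).
f = (1.6×10⁻¹⁹)(0.0461)/(2π·4.8×10⁻²⁶) ≈ 2.45×10⁴ Hz.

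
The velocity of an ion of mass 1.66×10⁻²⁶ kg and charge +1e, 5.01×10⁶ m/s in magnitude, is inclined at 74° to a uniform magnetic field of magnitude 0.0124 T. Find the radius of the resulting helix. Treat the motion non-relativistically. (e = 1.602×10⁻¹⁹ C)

v⊥ = v sinθ = 5.01×10⁶·sin74° ≈ 4.816×10⁶ m/s.
r = m v⊥/(|q|B) = (1.66×10⁻²⁶)(4.816×10⁶)/((1.602×10⁻¹⁹)(0.0124)) ≈ 40.2 m.

r ≈ 40.2 m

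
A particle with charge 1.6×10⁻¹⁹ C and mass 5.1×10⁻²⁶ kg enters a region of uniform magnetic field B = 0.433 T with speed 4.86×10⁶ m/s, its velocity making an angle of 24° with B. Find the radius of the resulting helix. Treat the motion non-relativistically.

v⊥ = v sinθ = 4.86×10⁶·sin24° ≈ 1.977×10⁶ m/s.
r = m v⊥/(|q|B) = (5.1×10⁻²⁶)(1.977×10⁶)/((1.6×10⁻¹⁹)(0.433)) ≈ 1.46 m.

r ≈ 1.46 m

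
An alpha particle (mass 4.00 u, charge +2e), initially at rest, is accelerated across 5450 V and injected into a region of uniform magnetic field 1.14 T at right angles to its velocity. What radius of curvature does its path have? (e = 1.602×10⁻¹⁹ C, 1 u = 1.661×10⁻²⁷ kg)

Acceleration: |q|V = ½mv² ⇒ v = √(2|q|V/m) = √(2·3.204×10⁻¹⁹·5450/6.644×10⁻²⁷) ≈ 7.250×10⁵ m/s.
In the field: r = mv/(|q|B) = (6.644×10⁻²⁷)(7.250×10⁵)/((3.204×10⁻¹⁹)(1.14)) ≈ 0.0132 m.

r ≈ 0.0132 m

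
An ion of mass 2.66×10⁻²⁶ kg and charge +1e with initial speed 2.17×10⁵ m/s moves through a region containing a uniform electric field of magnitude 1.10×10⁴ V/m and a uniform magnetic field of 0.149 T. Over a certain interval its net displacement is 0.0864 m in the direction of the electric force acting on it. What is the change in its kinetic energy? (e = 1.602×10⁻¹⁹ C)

ΔKE ≈ 1.52×10⁻¹⁶ J

The magnetic force is always ⟂ v and does no work; only the electric force changes KE.
ΔKE = F_E · d = |q|E d = (1.602×10⁻¹⁹)(1.10×10⁴)(0.0864) ≈ 1.52×10⁻¹⁶ J.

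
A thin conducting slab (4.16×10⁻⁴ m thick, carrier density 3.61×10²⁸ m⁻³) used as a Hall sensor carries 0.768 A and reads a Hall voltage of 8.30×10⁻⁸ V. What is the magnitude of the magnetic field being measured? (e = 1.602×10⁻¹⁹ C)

B ≈ 0.260 T

From V_H = IB/(n e t), B = V_H n e t / I.
B = (8.30×10⁻⁸)(3.61×10²⁸)(1.602×10⁻¹⁹)(4.16×10⁻⁴)/0.768 ≈ 0.260 T.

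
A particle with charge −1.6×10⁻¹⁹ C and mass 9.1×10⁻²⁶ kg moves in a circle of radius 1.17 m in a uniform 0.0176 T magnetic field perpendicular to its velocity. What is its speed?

v ≈ 3.62×10⁴ m/s

From |q|vB = mv²/r, v = |q|Br/m.
v = (1.6×10⁻¹⁹)(0.0176)(1.17)/9.1×10⁻²⁶ ≈ 3.62×10⁴ m/s.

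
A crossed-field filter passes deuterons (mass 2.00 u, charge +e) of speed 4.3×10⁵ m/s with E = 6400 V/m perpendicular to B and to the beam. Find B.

Balance of forces in the selector: qE = qvB ⇒ B = E/v.
B = 6400/4.3×10⁵ = 0.015 T.

B = 0.015 T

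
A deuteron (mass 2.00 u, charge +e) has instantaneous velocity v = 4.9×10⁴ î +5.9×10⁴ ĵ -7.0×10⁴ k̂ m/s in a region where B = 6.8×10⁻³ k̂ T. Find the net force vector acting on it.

F ≈ (6.43×10⁻¹⁷, -5.34×10⁻¹⁷, 0) N

v×B = (401, -333, 0) N/C.
F = q v×B = (1.602×10⁻¹⁹ C)·(401, -333, 0) = (6.43×10⁻¹⁷, -5.34×10⁻¹⁷, 0) N.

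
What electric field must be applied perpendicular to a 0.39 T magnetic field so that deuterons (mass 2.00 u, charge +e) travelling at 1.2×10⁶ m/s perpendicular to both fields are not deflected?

E = 4.7×10⁵ V/m

For straight-line motion qE = qvB, so E = vB.
E = 1.2×10⁶ × 0.39 = 4.7×10⁵ V/m.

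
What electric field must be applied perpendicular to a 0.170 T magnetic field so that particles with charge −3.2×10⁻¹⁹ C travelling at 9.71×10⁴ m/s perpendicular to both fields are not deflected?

For straight-line motion qE = qvB, so E = vB.
E = 9.71×10⁴ × 0.170 = 1.65×10⁴ V/m.

E = 1.65×10⁴ V/m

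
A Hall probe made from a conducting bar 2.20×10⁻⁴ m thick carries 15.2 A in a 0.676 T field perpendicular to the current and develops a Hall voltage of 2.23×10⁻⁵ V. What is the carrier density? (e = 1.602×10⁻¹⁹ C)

n ≈ 1.31×10²⁸ m⁻³

From V_H = IB/(n e t), n = IB/(V_H e t).
n = (15.2)(0.676)/((2.23×10⁻⁵)(1.602×10⁻¹⁹)(2.20×10⁻⁴)) ≈ 1.31×10²⁸ m⁻³.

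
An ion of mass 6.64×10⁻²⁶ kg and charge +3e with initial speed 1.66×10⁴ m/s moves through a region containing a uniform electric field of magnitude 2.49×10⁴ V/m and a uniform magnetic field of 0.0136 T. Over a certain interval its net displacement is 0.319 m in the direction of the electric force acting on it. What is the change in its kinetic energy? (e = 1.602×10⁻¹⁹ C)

ΔKE ≈ 3.82×10⁻¹⁵ J

The magnetic force is always ⟂ v and does no work; only the electric force changes KE.
ΔKE = F_E · d = |q|E d = (4.806×10⁻¹⁹)(2.49×10⁴)(0.319) ≈ 3.82×10⁻¹⁵ J.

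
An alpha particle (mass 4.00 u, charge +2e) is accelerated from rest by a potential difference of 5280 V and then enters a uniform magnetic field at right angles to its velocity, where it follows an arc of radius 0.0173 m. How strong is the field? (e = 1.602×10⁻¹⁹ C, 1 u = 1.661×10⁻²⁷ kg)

v = √(2|q|V/m) = √(2·3.204×10⁻¹⁹·5280/6.644×10⁻²⁷) ≈ 7.136×10⁵ m/s.
B = mv/(|q|r) = (6.644×10⁻²⁷)(7.136×10⁵)/((3.204×10⁻¹⁹)(0.0173)) ≈ 0.855 T.

B ≈ 0.855 T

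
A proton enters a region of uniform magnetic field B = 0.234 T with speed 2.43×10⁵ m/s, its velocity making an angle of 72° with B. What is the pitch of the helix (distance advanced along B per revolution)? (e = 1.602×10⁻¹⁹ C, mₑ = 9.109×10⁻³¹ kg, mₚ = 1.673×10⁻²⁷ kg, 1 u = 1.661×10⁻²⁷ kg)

p ≈ 0.0211 m

v∥ = v cosθ = 2.43×10⁵·cos72° ≈ 7.509×10⁴ m/s.
T = 2πm/(|q|B) = 2π(1.673×10⁻²⁷)/((1.602×10⁻¹⁹)(0.234)) ≈ 2.804×10⁻⁷ s.
pitch = v∥ T = (7.509×10⁴)(2.804×10⁻⁷) ≈ 0.0211 m.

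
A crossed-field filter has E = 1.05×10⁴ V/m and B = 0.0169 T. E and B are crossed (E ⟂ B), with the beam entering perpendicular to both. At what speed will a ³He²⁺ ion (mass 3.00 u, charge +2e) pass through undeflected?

v = 6.21×10⁵ m/s

For undeflected motion the electric and magnetic forces balance: qE = qvB.
v = E/B = 1.05×10⁴/0.0169 = 6.21×10⁵ m/s.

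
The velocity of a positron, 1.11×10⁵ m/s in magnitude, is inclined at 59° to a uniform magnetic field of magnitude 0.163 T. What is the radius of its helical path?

r ≈ 3.32×10⁻⁶ m

v⊥ = v sinθ = 1.11×10⁵·sin59° ≈ 9.515×10⁴ m/s.
r = m v⊥/(|q|B) = (9.109×10⁻³¹)(9.515×10⁴)/((1.602×10⁻¹⁹)(0.163)) ≈ 3.32×10⁻⁶ m.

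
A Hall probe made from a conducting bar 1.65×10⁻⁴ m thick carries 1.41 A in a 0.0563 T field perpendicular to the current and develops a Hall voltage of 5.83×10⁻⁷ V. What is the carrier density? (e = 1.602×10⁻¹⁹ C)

n ≈ 5.15×10²⁷ m⁻³

From V_H = IB/(n e t), n = IB/(V_H e t).
n = (1.41)(0.0563)/((5.83×10⁻⁷)(1.602×10⁻¹⁹)(1.65×10⁻⁴)) ≈ 5.15×10²⁷ m⁻³.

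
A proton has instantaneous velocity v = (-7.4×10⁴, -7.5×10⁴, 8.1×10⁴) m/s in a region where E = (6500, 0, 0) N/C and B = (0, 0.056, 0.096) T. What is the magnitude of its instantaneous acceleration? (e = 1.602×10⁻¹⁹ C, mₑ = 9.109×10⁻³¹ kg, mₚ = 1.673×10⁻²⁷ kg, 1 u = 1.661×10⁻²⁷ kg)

v×B = (-1.17×10⁴, 7100, -4140) N/C.
E + v×B = (-5240, 7100, -4140) N/C.
F = q(E + v×B) = (1.602×10⁻¹⁹ C)·(-5240, 7100, -4140) = (-8.39×10⁻¹⁶, 1.14×10⁻¹⁵, -6.64×10⁻¹⁶) N.
|a| = |F|/m = 1.562×10⁻¹⁵/1.673×10⁻²⁷ ≈ 9.34×10¹¹ m/s².

|a| ≈ 9.34×10¹¹ m/s²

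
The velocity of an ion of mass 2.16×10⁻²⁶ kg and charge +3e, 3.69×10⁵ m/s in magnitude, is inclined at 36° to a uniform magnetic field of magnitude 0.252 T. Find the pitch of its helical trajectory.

v∥ = v cosθ = 3.69×10⁵·cos36° ≈ 2.985×10⁵ m/s.
T = 2πm/(|q|B) = 2π(2.16×10⁻²⁶)/((4.806×10⁻¹⁹)(0.252)) ≈ 1.121×10⁻⁶ s.
pitch = v∥ T = (2.985×10⁵)(1.121×10⁻⁶) ≈ 0.335 m.

p ≈ 0.335 m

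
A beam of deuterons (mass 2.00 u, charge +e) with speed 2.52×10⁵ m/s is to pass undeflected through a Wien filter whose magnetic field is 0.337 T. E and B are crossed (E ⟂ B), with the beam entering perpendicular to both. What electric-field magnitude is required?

E = 8.49×10⁴ V/m

For straight-line motion qE = qvB, so E = vB.
E = 2.52×10⁵ × 0.337 = 8.49×10⁴ V/m.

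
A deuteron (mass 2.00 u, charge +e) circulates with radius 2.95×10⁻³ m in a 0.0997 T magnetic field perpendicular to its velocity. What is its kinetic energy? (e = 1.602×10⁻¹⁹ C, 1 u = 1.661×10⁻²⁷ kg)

v = |q|Br/m, then KE = ½mv² = (qBr)²/(2m).
v = (1.602×10⁻¹⁹)(0.0997)(2.95×10⁻³)/3.322×10⁻²⁷ ≈ 1.418×10⁴ m/s.
KE = ½(3.322×10⁻²⁷)(1.418×10⁴)² ≈ 3.34×10⁻¹⁹ J.

KE ≈ 3.34×10⁻¹⁹ J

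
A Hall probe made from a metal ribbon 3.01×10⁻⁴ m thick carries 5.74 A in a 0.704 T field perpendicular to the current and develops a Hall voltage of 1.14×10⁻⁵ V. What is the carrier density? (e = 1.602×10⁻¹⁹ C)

n ≈ 7.35×10²⁷ m⁻³

From V_H = IB/(n e t), n = IB/(V_H e t).
n = (5.74)(0.704)/((1.14×10⁻⁵)(1.602×10⁻¹⁹)(3.01×10⁻⁴)) ≈ 7.35×10²⁷ m⁻³.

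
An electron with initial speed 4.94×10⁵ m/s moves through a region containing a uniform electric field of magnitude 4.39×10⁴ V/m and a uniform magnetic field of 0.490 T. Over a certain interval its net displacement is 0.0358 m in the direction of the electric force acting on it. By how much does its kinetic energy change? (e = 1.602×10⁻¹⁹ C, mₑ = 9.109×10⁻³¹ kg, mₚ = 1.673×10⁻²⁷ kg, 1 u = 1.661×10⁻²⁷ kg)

The magnetic force is always ⟂ v and does no work; only the electric force changes KE.
ΔKE = F_E · d = |q|E d = (1.602×10⁻¹⁹)(4.39×10⁴)(0.0358) ≈ 2.52×10⁻¹⁶ J.

ΔKE ≈ 2.52×10⁻¹⁶ J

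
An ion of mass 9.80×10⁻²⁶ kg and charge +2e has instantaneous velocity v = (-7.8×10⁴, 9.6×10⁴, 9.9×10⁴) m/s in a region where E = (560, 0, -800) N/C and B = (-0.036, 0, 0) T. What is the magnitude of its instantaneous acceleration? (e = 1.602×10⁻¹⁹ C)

v×B = (0, -3560, 3460) N/C.
E + v×B = (560, -3560, 2660) N/C.
F = q(E + v×B) = (3.204×10⁻¹⁹ C)·(560, -3560, 2660) = (1.79×10⁻¹⁶, -1.14×10⁻¹⁵, 8.51×10⁻¹⁶) N.
|a| = |F|/m = 1.435×10⁻¹⁵/9.80×10⁻²⁶ ≈ 1.46×10¹⁰ m/s².

|a| ≈ 1.46×10¹⁰ m/s²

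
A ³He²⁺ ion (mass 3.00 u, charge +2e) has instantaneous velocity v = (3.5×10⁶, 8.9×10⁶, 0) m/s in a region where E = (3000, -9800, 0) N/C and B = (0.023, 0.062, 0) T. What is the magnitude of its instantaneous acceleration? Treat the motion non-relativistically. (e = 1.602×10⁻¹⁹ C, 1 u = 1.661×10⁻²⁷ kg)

|a| ≈ 1.03×10¹² m/s²

v×B = (0, 0, 1.23×10⁴) N/C.
E + v×B = (3000, -9800, 1.23×10⁴) N/C.
F = q(E + v×B) = (3.204×10⁻¹⁹ C)·(3000, -9800, 1.23×10⁴) = (9.61×10⁻¹⁶, -3.14×10⁻¹⁵, 3.94×10⁻¹⁵) N.
|a| = |F|/m = 5.130×10⁻¹⁵/4.983×10⁻²⁷ ≈ 1.03×10¹² m/s².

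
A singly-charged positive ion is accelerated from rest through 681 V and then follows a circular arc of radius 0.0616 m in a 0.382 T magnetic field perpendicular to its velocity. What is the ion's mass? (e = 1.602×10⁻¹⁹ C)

m ≈ 6.51×10⁻²⁶ kg

Combine |q|V = ½mv² and r = mv/(|q|B): eliminate v to get m = qB²r²/(2V).
m = (1.602×10⁻¹⁹)(0.382)²(0.0616)²/(2·681) ≈ 6.51×10⁻²⁶ kg.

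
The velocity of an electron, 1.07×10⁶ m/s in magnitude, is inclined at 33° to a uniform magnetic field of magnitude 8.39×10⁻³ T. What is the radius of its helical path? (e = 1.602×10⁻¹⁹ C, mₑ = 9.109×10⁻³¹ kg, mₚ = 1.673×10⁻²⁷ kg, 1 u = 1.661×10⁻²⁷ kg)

r ≈ 3.95×10⁻⁴ m

v⊥ = v sinθ = 1.07×10⁶·sin33° ≈ 5.828×10⁵ m/s.
r = m v⊥/(|q|B) = (9.109×10⁻³¹)(5.828×10⁵)/((1.602×10⁻¹⁹)(8.39×10⁻³)) ≈ 3.95×10⁻⁴ m.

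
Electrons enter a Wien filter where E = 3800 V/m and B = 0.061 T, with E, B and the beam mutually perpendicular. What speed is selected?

Straight-line motion ⇒ electric and magnetic forces cancel, so E = vB.
v = E/B = 3800/0.061 = 6.2×10⁴ m/s.

v = 6.2×10⁴ m/s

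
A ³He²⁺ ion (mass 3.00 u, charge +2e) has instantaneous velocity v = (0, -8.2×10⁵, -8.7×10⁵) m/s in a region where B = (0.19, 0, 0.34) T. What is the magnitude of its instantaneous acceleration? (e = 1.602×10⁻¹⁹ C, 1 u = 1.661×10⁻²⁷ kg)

v×B = (-2.79×10⁵, -1.65×10⁵, 1.56×10⁵) N/C.
F = q v×B = (3.204×10⁻¹⁹ C)·(-2.79×10⁵, -1.65×10⁵, 1.56×10⁵) = (-8.93×10⁻¹⁴, -5.30×10⁻¹⁴, 4.99×10⁻¹⁴) N.
|a| = |F|/m = 1.152×10⁻¹³/4.983×10⁻²⁷ ≈ 2.31×10¹³ m/s².

|a| ≈ 2.31×10¹³ m/s²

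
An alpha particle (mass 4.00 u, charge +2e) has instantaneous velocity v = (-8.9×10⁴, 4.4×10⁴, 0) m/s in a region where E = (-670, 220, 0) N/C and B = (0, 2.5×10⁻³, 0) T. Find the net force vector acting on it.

v×B = (0, 0, -222) N/C.
E + v×B = (-670, 220, -222) N/C.
F = q(E + v×B) = (3.204×10⁻¹⁹ C)·(-670, 220, -222) = (-2.15×10⁻¹⁶, 7.05×10⁻¹⁷, -7.13×10⁻¹⁷) N.

F ≈ (-2.15×10⁻¹⁶, 7.05×10⁻¹⁷, -7.13×10⁻¹⁷) N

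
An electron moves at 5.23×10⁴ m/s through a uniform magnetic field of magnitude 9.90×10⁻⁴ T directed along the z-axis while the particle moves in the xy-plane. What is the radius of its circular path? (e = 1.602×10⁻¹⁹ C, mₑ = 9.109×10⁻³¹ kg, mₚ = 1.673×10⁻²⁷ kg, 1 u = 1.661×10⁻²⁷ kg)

The magnetic force provides the centripetal force: |q|vB = mv²/r.
r = mv/(|q|B) = (9.109×10⁻³¹)(5.23×10⁴)/((1.602×10⁻¹⁹)(9.90×10⁻⁴)) ≈ 3.00×10⁻⁴ m.

r ≈ 3.00×10⁻⁴ m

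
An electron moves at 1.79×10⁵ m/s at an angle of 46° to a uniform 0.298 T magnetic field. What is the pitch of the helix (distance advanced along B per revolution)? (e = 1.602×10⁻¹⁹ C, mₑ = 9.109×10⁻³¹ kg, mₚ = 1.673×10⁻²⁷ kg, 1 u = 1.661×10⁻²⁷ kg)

p ≈ 1.49×10⁻⁵ m

v∥ = v cosθ = 1.79×10⁵·cos46° ≈ 1.243×10⁵ m/s.
T = 2πm/(|q|B) = 2π(9.109×10⁻³¹)/((1.602×10⁻¹⁹)(0.298)) ≈ 1.199×10⁻¹⁰ s.
pitch = v∥ T = (1.243×10⁵)(1.199×10⁻¹⁰) ≈ 1.49×10⁻⁵ m.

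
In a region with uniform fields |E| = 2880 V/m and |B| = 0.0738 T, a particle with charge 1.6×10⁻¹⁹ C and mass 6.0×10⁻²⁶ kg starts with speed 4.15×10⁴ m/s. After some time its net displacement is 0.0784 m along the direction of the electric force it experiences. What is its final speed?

B does no work; ΔKE = |q|E d.
½mv_f² = ½mv₀² + |q|Ed = ½(6.0×10⁻²⁶)(4.15×10⁴)² + (1.6×10⁻¹⁹)(2880)(0.0784) ≈ 5.167×10⁻¹⁷ J + 3.613×10⁻¹⁷ J ≈ 8.779×10⁻¹⁷ J.
v_f = √(2·8.779×10⁻¹⁷/6.0×10⁻²⁶) ≈ 5.41×10⁴ m/s.

v_f ≈ 5.41×10⁴ m/s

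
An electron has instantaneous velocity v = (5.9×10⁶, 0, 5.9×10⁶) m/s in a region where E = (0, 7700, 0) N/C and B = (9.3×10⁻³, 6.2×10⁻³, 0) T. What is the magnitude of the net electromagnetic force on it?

|F| ≈ 1.30×10⁻¹⁴ N

v×B = (-3.66×10⁴, 5.49×10⁴, 3.66×10⁴) N/C.
E + v×B = (-3.66×10⁴, 6.26×10⁴, 3.66×10⁴) N/C.
F = q(E + v×B) = (−1.602×10⁻¹⁹ C)·(-3.66×10⁴, 6.26×10⁴, 3.66×10⁴) = (5.86×10⁻¹⁵, -1.00×10⁻¹⁴, -5.86×10⁻¹⁵) N.
|F| = 1.30×10⁻¹⁴ N.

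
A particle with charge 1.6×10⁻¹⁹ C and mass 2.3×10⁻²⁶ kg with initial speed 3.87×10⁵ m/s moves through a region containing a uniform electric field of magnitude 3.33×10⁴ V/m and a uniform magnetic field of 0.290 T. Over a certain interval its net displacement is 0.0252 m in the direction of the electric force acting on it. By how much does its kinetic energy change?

ΔKE ≈ 1.34×10⁻¹⁶ J

The magnetic force is always ⟂ v and does no work; only the electric force changes KE.
ΔKE = F_E · d = |q|E d = (1.6×10⁻¹⁹)(3.33×10⁴)(0.0252) ≈ 1.34×10⁻¹⁶ J.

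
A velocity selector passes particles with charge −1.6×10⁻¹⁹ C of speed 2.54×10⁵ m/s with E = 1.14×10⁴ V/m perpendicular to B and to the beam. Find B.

Balance of forces in the selector: qE = qvB ⇒ B = E/v.
B = 1.14×10⁴/2.54×10⁵ = 0.0449 T.

B = 0.0449 T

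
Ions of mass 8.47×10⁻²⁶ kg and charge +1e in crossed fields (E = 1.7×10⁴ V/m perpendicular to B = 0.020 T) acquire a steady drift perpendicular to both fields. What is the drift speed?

The steady drift has the magnetic force balancing the electric force, so v_d = E/B.
v_d = 1.7×10⁴/0.020 = 8.5×10⁵ m/s.

v_d ≈ 8.5×10⁵ m/s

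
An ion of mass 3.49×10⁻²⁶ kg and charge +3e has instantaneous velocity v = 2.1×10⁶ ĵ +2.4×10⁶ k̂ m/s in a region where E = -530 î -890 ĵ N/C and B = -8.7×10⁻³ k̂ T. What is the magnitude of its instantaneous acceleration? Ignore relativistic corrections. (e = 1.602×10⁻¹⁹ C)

v×B = (-1.83×10⁴, 0, 0) N/C.
E + v×B = (-1.88×10⁴, -890, 0) N/C.
F = q(E + v×B) = (4.806×10⁻¹⁹ C)·(-1.88×10⁴, -890, 0) = (-9.04×10⁻¹⁵, -4.28×10⁻¹⁶, 0) N.
|a| = |F|/m = 9.045×10⁻¹⁵/3.49×10⁻²⁶ ≈ 2.59×10¹¹ m/s².

|a| ≈ 2.59×10¹¹ m/s²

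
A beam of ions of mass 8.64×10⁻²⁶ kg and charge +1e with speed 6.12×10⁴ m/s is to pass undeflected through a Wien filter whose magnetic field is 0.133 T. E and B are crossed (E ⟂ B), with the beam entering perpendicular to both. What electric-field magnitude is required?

E = 8140 V/m

For straight-line motion qE = qvB, so E = vB.
E = 6.12×10⁴ × 0.133 = 8140 V/m.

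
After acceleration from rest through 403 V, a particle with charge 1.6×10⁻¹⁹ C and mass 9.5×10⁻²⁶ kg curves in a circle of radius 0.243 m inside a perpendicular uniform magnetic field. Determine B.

v = √(2|q|V/m) = √(2·1.6×10⁻¹⁹·403/9.5×10⁻²⁶) ≈ 3.684×10⁴ m/s.
B = mv/(|q|r) = (9.5×10⁻²⁶)(3.684×10⁴)/((1.6×10⁻¹⁹)(0.243)) ≈ 0.0900 T.

B ≈ 0.0900 T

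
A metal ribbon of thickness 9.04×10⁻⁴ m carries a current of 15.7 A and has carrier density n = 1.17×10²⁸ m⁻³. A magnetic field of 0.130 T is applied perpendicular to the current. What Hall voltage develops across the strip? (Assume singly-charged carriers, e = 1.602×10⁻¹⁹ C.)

V_H = IB/(n e t).
V_H = (15.7)(0.130)/((1.17×10²⁸)(1.602×10⁻¹⁹)(9.04×10⁻⁴)) ≈ 1.20×10⁻⁶ V.

V_H ≈ 1.20×10⁻⁶ V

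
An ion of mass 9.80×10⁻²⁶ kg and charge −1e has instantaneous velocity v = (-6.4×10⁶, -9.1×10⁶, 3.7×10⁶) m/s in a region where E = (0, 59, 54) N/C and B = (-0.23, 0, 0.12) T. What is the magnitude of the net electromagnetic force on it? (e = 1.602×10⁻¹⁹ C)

|F| ≈ 3.78×10⁻¹³ N

v×B = (-1.09×10⁶, -8.30×10⁴, -2.09×10⁶) N/C.
E + v×B = (-1.09×10⁶, -8.29×10⁴, -2.09×10⁶) N/C.
F = q(E + v×B) = (−1.602×10⁻¹⁹ C)·(-1.09×10⁶, -8.29×10⁴, -2.09×10⁶) = (1.75×10⁻¹³, 1.33×10⁻¹⁴, 3.35×10⁻¹³) N.
|F| = 3.78×10⁻¹³ N.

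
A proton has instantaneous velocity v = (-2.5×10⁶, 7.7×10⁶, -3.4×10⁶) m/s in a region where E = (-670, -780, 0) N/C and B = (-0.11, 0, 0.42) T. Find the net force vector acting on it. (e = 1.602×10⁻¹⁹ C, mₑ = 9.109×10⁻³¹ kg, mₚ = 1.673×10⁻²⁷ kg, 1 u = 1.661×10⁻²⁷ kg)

F ≈ (5.18×10⁻¹³, 2.28×10⁻¹³, 1.36×10⁻¹³) N

v×B = (3.23×10⁶, 1.42×10⁶, 8.47×10⁵) N/C.
E + v×B = (3.23×10⁶, 1.42×10⁶, 8.47×10⁵) N/C.
F = q(E + v×B) = (1.602×10⁻¹⁹ C)·(3.23×10⁶, 1.42×10⁶, 8.47×10⁵) = (5.18×10⁻¹³, 2.28×10⁻¹³, 1.36×10⁻¹³) N.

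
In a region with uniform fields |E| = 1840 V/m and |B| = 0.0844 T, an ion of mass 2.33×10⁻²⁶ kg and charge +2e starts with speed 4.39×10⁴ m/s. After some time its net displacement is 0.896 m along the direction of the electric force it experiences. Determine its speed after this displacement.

B does no work; ΔKE = |q|E d.
½mv_f² = ½mv₀² + |q|Ed = ½(2.33×10⁻²⁶)(4.39×10⁴)² + (3.204×10⁻¹⁹)(1840)(0.896) ≈ 2.245×10⁻¹⁷ J + 5.282×10⁻¹⁶ J ≈ 5.507×10⁻¹⁶ J.
v_f = √(2·5.507×10⁻¹⁶/2.33×10⁻²⁶) ≈ 2.17×10⁵ m/s.

v_f ≈ 2.17×10⁵ m/s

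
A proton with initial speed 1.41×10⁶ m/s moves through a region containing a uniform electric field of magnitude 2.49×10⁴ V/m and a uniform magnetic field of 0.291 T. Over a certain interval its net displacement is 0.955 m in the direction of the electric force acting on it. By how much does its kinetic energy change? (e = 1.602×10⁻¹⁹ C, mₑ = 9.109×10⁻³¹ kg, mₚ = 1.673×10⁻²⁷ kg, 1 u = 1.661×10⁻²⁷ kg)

ΔKE ≈ 3.81×10⁻¹⁵ J

The magnetic force is always ⟂ v and does no work; only the electric force changes KE.
ΔKE = F_E · d = |q|E d = (1.602×10⁻¹⁹)(2.49×10⁴)(0.955) ≈ 3.81×10⁻¹⁵ J.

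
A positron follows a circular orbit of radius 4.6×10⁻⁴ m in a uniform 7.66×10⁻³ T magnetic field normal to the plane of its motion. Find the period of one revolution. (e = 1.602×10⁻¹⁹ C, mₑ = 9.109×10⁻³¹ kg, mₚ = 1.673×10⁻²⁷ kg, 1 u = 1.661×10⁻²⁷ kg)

T ≈ 4.66×10⁻⁹ s

The cyclotron period depends only on m, q, B: T = 2πm/(|q|B).
T = 2π(9.109×10⁻³¹)/((1.602×10⁻¹⁹)(7.66×10⁻³)) ≈ 4.66×10⁻⁹ s.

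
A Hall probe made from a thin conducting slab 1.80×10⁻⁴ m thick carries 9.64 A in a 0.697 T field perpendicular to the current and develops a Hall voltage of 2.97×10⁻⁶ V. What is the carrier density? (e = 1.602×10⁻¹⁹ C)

From V_H = IB/(n e t), n = IB/(V_H e t).
n = (9.64)(0.697)/((2.97×10⁻⁶)(1.602×10⁻¹⁹)(1.80×10⁻⁴)) ≈ 7.85×10²⁸ m⁻³.

n ≈ 7.85×10²⁸ m⁻³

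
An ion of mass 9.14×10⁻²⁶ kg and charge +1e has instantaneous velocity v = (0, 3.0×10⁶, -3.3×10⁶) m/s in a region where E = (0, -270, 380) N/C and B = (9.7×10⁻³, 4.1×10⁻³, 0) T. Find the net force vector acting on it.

F ≈ (2.17×10⁻¹⁵, -5.17×10⁻¹⁵, -4.60×10⁻¹⁵) N

v×B = (1.35×10⁴, -3.20×10⁴, -2.91×10⁴) N/C.
E + v×B = (1.35×10⁴, -3.23×10⁴, -2.87×10⁴) N/C.
F = q(E + v×B) = (1.602×10⁻¹⁹ C)·(1.35×10⁴, -3.23×10⁴, -2.87×10⁴) = (2.17×10⁻¹⁵, -5.17×10⁻¹⁵, -4.60×10⁻¹⁵) N.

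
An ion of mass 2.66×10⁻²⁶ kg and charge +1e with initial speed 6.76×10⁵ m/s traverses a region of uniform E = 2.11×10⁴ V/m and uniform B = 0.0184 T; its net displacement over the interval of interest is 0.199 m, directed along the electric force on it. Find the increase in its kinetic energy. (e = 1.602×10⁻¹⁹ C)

ΔKE ≈ 6.73×10⁻¹⁶ J

The magnetic force is always ⟂ v and does no work; only the electric force changes KE.
ΔKE = F_E · d = |q|E d = (1.602×10⁻¹⁹)(2.11×10⁴)(0.199) ≈ 6.73×10⁻¹⁶ J.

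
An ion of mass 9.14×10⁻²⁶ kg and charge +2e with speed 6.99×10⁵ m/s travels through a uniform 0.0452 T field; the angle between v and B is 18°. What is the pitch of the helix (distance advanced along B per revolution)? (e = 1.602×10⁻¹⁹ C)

p ≈ 26.4 m

v∥ = v cosθ = 6.99×10⁵·cos18° ≈ 6.648×10⁵ m/s.
T = 2πm/(|q|B) = 2π(9.14×10⁻²⁶)/((3.204×10⁻¹⁹)(0.0452)) ≈ 3.965×10⁻⁵ s.
pitch = v∥ T = (6.648×10⁵)(3.965×10⁻⁵) ≈ 26.4 m.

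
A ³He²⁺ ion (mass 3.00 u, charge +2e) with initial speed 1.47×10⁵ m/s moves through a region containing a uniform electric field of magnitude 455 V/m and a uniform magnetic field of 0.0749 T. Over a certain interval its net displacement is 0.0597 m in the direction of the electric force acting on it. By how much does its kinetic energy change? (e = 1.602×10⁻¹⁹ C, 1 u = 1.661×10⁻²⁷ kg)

ΔKE ≈ 8.70×10⁻¹⁸ J

The magnetic force is always ⟂ v and does no work; only the electric force changes KE.
ΔKE = F_E · d = |q|E d = (3.204×10⁻¹⁹)(455)(0.0597) ≈ 8.70×10⁻¹⁸ J.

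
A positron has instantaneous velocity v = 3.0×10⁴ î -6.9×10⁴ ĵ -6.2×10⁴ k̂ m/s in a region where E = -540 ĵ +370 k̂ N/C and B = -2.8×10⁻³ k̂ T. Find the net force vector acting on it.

v×B = (193, 84.0, 0) N/C.
E + v×B = (193, -456, 370) N/C.
F = q(E + v×B) = (1.602×10⁻¹⁹ C)·(193, -456, 370) = (3.10×10⁻¹⁷, -7.31×10⁻¹⁷, 5.93×10⁻¹⁷) N.

F ≈ (3.10×10⁻¹⁷, -7.31×10⁻¹⁷, 5.93×10⁻¹⁷) N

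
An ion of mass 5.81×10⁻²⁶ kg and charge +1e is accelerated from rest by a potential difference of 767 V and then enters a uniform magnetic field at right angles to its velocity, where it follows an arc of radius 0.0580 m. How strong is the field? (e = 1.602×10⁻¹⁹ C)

v = √(2|q|V/m) = √(2·1.602×10⁻¹⁹·767/5.81×10⁻²⁶) ≈ 6.504×10⁴ m/s.
B = mv/(|q|r) = (5.81×10⁻²⁶)(6.504×10⁴)/((1.602×10⁻¹⁹)(0.0580)) ≈ 0.407 T.

B ≈ 0.407 T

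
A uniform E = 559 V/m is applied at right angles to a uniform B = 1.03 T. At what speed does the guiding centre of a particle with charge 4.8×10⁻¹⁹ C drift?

The steady drift has the magnetic force balancing the electric force, so v_d = E/B.
v_d = 559/1.03 = 543 m/s.

v_d ≈ 543 m/s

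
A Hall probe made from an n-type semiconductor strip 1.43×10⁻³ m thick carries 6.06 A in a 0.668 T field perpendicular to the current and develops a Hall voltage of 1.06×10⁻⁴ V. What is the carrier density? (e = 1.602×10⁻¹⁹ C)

n ≈ 1.67×10²⁶ m⁻³

From V_H = IB/(n e t), n = IB/(V_H e t).
n = (6.06)(0.668)/((1.06×10⁻⁴)(1.602×10⁻¹⁹)(1.43×10⁻³)) ≈ 1.67×10²⁶ m⁻³.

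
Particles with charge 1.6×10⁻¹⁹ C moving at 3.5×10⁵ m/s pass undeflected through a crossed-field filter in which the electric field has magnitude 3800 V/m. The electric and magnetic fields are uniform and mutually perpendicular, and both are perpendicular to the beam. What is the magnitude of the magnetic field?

B = 0.011 T

Balance of forces in the selector: qE = qvB ⇒ B = E/v.
B = 3800/3.5×10⁵ = 0.011 T.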